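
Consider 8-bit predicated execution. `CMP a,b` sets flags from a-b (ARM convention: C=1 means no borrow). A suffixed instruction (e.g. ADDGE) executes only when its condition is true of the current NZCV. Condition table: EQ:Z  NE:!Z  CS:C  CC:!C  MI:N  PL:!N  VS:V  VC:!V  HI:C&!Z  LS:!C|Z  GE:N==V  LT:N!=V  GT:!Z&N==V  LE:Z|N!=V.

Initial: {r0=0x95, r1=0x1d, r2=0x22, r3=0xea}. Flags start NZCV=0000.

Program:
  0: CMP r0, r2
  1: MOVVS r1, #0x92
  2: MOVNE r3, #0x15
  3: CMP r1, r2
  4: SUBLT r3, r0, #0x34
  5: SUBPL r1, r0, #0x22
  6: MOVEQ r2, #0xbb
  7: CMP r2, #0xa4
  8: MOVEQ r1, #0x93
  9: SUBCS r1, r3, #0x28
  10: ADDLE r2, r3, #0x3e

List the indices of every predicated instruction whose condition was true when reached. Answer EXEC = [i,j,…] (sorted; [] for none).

EXEC = [1,2,4,5]

0: ✓ CMP  NZCV=0011
1: ✓ MOVVS  r1←0x92
2: ✓ MOVNE  r3←0x15
3: ✓ CMP  NZCV=0011
4: ✓ SUBLT  r3←0x61
5: ✓ SUBPL  r1←0x73
6: · MOVEQ
7: ✓ CMP  NZCV=0000
8: · MOVEQ
9: · SUBCS
10: · ADDLE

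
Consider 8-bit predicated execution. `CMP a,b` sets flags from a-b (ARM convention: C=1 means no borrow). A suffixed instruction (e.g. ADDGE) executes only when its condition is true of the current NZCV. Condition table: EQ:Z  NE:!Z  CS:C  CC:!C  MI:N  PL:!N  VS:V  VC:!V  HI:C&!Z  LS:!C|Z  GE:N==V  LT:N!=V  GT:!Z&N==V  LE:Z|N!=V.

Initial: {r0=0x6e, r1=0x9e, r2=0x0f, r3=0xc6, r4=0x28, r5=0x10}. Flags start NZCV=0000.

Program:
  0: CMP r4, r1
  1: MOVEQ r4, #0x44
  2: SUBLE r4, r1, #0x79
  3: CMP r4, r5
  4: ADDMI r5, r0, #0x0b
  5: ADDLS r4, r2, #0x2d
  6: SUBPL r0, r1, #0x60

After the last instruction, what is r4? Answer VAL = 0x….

VAL = 0x28

0: ✓ CMP  NZCV=1001
1: · MOVEQ
2: · SUBLE
3: ✓ CMP  NZCV=0010
4: · ADDMI
5: · ADDLS
6: ✓ SUBPL  r0←0x3e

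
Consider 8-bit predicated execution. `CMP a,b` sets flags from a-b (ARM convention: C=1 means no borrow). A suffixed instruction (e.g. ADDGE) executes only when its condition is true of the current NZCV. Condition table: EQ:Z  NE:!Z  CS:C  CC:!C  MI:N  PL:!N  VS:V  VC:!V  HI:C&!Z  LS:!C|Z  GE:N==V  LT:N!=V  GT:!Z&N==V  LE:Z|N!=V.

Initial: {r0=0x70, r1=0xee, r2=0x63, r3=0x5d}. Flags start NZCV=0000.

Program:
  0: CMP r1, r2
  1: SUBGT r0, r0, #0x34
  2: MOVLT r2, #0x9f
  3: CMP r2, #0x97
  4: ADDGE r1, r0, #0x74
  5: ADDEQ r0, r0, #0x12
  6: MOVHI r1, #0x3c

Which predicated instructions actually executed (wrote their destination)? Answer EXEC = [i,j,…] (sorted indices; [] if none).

0: ✓ CMP  NZCV=1010
1: · SUBGT
2: ✓ MOVLT  r2←0x9f
3: ✓ CMP  NZCV=0010
4: ✓ ADDGE  r1←0xe4
5: · ADDEQ
6: ✓ MOVHI  r1←0x3c

EXEC = [2,4,6]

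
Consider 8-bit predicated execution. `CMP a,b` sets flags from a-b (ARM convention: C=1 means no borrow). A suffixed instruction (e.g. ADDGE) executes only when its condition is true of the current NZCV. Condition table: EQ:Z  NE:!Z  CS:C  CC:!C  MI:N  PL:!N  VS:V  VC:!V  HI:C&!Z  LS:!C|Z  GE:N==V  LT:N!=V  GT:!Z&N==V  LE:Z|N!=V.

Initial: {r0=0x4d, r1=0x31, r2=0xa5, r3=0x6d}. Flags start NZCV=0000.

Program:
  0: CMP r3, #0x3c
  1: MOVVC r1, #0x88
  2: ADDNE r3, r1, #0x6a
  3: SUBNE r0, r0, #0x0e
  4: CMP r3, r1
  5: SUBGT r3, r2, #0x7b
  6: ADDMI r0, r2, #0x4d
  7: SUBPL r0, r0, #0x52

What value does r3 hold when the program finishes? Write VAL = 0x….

0: ✓ CMP  NZCV=0010
1: ✓ MOVVC  r1←0x88
2: ✓ ADDNE  r3←0xf2
3: ✓ SUBNE  r0←0x3f
4: ✓ CMP  NZCV=0010
5: ✓ SUBGT  r3←0x2a
6: · ADDMI
7: ✓ SUBPL  r0←0xed

VAL = 0x2a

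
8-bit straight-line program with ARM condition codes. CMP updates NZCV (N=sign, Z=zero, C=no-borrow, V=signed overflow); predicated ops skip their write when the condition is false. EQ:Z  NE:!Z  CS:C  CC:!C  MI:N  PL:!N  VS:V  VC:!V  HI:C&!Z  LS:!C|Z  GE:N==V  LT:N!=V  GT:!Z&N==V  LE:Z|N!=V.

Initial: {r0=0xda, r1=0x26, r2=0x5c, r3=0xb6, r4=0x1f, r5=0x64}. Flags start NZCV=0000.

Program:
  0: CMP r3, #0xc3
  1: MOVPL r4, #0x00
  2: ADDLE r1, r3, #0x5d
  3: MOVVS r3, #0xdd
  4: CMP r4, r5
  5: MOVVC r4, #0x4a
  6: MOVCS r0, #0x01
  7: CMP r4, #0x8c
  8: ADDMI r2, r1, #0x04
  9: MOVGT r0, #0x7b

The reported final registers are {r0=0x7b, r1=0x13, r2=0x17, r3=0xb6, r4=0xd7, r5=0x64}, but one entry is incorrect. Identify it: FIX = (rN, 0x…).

FIX = (r4, 0x4a)

0: ✓ CMP  NZCV=1000
1: · MOVPL
2: ✓ ADDLE  r1←0x13
3: · MOVVS
4: ✓ CMP  NZCV=1000
5: ✓ MOVVC  r4←0x4a
6: · MOVCS
7: ✓ CMP  NZCV=1001
8: ✓ ADDMI  r2←0x17
9: ✓ MOVGT  r0←0x7b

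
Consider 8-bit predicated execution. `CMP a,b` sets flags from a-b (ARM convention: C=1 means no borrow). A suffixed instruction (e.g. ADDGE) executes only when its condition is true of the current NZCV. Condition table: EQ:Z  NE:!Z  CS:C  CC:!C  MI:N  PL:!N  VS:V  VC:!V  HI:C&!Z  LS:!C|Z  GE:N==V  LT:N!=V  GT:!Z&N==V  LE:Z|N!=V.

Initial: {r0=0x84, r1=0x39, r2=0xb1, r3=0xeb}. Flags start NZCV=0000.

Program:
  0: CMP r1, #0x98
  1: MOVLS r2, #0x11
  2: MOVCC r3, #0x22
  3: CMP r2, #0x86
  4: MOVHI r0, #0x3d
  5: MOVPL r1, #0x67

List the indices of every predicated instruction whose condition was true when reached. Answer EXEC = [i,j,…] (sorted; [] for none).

EXEC = [1,2]

0: ✓ CMP  NZCV=1001
1: ✓ MOVLS  r2←0x11
2: ✓ MOVCC  r3←0x22
3: ✓ CMP  NZCV=1001
4: · MOVHI
5: · MOVPL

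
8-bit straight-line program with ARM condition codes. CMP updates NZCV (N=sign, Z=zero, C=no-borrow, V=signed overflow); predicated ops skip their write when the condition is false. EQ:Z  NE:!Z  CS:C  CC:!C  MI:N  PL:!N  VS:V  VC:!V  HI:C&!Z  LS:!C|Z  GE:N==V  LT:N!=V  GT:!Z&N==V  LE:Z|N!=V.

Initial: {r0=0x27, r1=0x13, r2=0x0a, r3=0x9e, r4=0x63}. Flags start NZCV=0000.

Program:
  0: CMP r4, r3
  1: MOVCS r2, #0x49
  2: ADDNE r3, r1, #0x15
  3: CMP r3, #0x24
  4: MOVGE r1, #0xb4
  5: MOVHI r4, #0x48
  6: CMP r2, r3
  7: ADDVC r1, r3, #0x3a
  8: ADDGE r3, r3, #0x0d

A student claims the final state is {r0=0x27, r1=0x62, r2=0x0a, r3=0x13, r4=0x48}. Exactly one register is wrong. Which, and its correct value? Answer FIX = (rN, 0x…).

0: ✓ CMP  NZCV=1001
1: · MOVCS
2: ✓ ADDNE  r3←0x28
3: ✓ CMP  NZCV=0010
4: ✓ MOVGE  r1←0xb4
5: ✓ MOVHI  r4←0x48
6: ✓ CMP  NZCV=1000
7: ✓ ADDVC  r1←0x62
8: · ADDGE

FIX = (r3, 0x28)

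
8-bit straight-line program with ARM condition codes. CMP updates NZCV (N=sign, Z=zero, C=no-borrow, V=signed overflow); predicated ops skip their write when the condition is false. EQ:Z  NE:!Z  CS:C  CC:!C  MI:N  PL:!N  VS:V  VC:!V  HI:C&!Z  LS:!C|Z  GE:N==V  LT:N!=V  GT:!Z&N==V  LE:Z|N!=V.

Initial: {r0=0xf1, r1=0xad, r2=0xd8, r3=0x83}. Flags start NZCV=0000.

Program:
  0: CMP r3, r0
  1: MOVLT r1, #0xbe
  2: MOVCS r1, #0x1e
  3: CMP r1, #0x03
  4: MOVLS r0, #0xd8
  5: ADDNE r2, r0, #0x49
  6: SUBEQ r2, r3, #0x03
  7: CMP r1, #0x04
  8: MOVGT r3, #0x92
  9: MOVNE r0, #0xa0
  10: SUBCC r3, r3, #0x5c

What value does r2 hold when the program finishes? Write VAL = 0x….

VAL = 0x3a

[0] flags=1000 → (cmp)
[1] flags=1000 LT?T → r1=0xbe
[2] flags=1000 CS?F → skip
[3] flags=1010 → (cmp)
[4] flags=1010 LS?F → skip
[5] flags=1010 NE?T → r2=0x3a
[6] flags=1010 EQ?F → skip
[7] flags=1010 → (cmp)
[8] flags=1010 GT?F → skip
[9] flags=1010 NE?T → r0=0xa0
[10] flags=1010 CC?F → skip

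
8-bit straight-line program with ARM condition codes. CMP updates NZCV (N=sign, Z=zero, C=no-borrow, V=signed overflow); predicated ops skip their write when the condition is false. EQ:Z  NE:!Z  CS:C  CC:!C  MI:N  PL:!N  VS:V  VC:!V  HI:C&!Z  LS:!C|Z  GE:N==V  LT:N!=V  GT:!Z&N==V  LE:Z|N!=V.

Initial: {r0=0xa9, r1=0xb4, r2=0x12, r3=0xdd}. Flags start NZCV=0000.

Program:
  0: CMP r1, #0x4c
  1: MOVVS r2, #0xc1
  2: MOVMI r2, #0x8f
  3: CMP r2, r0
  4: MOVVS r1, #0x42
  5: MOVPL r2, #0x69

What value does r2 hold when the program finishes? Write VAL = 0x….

0: ✓ CMP  NZCV=0011
1: ✓ MOVVS  r2←0xc1
2: · MOVMI
3: ✓ CMP  NZCV=0010
4: · MOVVS
5: ✓ MOVPL  r2←0x69

VAL = 0x69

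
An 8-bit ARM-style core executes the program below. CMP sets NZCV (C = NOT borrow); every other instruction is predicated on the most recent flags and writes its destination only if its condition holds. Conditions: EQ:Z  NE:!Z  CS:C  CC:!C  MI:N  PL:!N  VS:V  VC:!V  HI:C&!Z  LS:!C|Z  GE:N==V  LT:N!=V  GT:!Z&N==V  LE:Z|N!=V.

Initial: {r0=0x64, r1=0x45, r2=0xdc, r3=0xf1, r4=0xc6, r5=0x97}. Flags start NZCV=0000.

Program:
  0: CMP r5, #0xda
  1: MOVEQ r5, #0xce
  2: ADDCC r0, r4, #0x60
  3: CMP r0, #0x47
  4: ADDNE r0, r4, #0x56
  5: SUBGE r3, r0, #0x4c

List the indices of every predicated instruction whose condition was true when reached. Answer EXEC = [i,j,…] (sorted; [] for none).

[0] flags=1000 → (cmp)
[1] flags=1000 EQ?F → skip
[2] flags=1000 CC?T → r0=0x26
[3] flags=1000 → (cmp)
[4] flags=1000 NE?T → r0=0x1c
[5] flags=1000 GE?F → skip

EXEC = [2,4]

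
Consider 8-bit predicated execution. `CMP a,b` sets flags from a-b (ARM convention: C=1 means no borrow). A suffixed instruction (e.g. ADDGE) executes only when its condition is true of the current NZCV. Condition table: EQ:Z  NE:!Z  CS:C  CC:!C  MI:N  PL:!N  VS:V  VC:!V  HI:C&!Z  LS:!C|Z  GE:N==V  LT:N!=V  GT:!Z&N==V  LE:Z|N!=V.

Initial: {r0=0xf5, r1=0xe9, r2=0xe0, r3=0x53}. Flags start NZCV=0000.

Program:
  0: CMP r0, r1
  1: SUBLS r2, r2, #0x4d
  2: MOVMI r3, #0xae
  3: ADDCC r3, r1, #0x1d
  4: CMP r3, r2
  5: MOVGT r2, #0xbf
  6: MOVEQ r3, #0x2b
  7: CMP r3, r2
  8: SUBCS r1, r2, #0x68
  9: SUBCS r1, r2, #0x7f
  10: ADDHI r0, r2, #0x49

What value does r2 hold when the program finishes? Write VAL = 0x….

VAL = 0xbf

[0] flags=0010 → (cmp)
[1] flags=0010 LS?F → skip
[2] flags=0010 MI?F → skip
[3] flags=0010 CC?F → skip
[4] flags=0000 → (cmp)
[5] flags=0000 GT?T → r2=0xbf
[6] flags=0000 EQ?F → skip
[7] flags=1001 → (cmp)
[8] flags=1001 CS?F → skip
[9] flags=1001 CS?F → skip
[10] flags=1001 HI?F → skip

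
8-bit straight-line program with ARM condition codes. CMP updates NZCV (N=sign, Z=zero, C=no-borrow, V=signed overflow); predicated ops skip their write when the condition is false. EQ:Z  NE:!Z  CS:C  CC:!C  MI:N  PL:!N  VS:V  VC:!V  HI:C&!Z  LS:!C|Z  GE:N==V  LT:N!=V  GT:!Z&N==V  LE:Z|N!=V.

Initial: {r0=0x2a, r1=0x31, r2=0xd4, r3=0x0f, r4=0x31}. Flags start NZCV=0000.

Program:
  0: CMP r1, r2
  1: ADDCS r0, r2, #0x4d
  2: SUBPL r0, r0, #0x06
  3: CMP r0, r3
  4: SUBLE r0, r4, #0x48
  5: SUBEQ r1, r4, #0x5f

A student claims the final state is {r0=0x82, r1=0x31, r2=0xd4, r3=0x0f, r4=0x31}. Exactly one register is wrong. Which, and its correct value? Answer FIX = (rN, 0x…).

FIX = (r0, 0x24)

0: ✓ CMP  NZCV=0000
1: · ADDCS
2: ✓ SUBPL  r0←0x24
3: ✓ CMP  NZCV=0010
4: · SUBLE
5: · SUBEQ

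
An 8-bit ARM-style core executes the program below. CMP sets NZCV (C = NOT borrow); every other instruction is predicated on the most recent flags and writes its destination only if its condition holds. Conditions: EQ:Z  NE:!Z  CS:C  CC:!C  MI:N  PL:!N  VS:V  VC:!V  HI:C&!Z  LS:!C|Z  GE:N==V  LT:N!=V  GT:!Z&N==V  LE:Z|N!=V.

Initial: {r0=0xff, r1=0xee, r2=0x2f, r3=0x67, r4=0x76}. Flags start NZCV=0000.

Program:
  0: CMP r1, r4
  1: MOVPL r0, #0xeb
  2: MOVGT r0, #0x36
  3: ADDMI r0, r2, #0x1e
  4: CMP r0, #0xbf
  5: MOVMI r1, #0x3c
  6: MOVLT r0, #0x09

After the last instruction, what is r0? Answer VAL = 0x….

0: ✓ CMP  NZCV=0011
1: ✓ MOVPL  r0←0xeb
2: · MOVGT
3: · ADDMI
4: ✓ CMP  NZCV=0010
5: · MOVMI
6: · MOVLT

VAL = 0xeb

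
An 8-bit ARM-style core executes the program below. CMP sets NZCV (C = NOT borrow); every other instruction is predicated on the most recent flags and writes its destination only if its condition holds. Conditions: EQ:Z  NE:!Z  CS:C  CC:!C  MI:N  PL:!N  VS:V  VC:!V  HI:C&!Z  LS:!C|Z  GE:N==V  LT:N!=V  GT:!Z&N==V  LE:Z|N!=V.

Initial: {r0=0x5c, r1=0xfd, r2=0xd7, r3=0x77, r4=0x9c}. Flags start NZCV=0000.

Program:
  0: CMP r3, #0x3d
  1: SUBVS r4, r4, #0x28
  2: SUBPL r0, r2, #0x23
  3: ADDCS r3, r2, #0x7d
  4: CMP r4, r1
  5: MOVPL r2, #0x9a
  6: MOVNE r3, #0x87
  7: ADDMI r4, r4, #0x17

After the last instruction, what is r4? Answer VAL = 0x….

[0] flags=0010 → (cmp)
[1] flags=0010 VS?F → skip
[2] flags=0010 PL?T → r0=0xb4
[3] flags=0010 CS?T → r3=0x54
[4] flags=1000 → (cmp)
[5] flags=1000 PL?F → skip
[6] flags=1000 NE?T → r3=0x87
[7] flags=1000 MI?T → r4=0xb3

VAL = 0xb3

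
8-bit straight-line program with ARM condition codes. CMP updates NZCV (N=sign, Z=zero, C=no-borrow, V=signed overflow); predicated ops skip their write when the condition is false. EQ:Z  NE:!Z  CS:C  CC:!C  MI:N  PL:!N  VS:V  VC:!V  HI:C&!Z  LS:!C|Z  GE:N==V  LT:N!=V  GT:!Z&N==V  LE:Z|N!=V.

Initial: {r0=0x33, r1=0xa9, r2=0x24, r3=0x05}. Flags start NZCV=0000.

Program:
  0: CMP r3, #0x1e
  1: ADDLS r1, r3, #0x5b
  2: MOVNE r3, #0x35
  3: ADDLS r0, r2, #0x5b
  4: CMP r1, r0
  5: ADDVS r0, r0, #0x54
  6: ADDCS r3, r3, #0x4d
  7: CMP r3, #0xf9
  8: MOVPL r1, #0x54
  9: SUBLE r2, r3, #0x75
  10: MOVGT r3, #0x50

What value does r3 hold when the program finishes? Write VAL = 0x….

0: ✓ CMP  NZCV=1000
1: ✓ ADDLS  r1←0x60
2: ✓ MOVNE  r3←0x35
3: ✓ ADDLS  r0←0x7f
4: ✓ CMP  NZCV=1000
5: · ADDVS
6: · ADDCS
7: ✓ CMP  NZCV=0000
8: ✓ MOVPL  r1←0x54
9: · SUBLE
10: ✓ MOVGT  r3←0x50

VAL = 0x50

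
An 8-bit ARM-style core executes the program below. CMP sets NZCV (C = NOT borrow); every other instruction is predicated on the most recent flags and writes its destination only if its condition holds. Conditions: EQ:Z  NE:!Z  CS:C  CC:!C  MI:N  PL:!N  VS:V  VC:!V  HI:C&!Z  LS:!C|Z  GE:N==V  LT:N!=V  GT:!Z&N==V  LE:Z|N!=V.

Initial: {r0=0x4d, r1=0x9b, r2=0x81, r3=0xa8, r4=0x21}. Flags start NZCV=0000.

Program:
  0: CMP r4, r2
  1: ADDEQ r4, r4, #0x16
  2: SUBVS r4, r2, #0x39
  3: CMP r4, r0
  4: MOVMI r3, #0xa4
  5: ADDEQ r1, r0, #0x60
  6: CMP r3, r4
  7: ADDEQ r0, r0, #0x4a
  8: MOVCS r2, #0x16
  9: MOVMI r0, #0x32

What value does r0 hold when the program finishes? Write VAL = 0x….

[0] flags=1001 → (cmp)
[1] flags=1001 EQ?F → skip
[2] flags=1001 VS?T → r4=0x48
[3] flags=1000 → (cmp)
[4] flags=1000 MI?T → r3=0xa4
[5] flags=1000 EQ?F → skip
[6] flags=0011 → (cmp)
[7] flags=0011 EQ?F → skip
[8] flags=0011 CS?T → r2=0x16
[9] flags=0011 MI?F → skip

VAL = 0x4d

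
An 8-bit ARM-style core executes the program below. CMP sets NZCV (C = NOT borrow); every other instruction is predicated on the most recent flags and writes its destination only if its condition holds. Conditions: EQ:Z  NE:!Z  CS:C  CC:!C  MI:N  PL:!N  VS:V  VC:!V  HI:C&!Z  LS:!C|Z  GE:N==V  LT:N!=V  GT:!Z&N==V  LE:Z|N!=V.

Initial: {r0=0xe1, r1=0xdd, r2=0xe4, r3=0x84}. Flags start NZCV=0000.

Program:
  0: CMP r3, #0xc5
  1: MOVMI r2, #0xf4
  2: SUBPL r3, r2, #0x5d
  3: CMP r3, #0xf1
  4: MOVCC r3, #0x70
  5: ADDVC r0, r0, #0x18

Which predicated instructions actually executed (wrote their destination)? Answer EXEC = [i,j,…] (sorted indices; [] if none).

0: ✓ CMP  NZCV=1000
1: ✓ MOVMI  r2←0xf4
2: · SUBPL
3: ✓ CMP  NZCV=1000
4: ✓ MOVCC  r3←0x70
5: ✓ ADDVC  r0←0xf9

EXEC = [1,4,5]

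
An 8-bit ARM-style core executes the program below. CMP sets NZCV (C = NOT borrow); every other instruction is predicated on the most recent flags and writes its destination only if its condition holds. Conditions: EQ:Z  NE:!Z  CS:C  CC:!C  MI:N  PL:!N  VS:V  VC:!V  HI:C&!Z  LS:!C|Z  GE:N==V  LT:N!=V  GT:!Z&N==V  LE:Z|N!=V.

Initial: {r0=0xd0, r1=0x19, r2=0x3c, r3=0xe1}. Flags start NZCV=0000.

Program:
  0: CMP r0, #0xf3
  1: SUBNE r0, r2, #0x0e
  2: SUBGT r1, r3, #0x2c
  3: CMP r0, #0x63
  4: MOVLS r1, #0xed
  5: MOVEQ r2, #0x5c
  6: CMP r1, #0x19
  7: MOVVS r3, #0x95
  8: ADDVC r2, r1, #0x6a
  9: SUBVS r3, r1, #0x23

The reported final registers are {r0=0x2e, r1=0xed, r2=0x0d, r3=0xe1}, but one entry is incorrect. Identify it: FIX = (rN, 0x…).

0: ✓ CMP  NZCV=1000
1: ✓ SUBNE  r0←0x2e
2: · SUBGT
3: ✓ CMP  NZCV=1000
4: ✓ MOVLS  r1←0xed
5: · MOVEQ
6: ✓ CMP  NZCV=1010
7: · MOVVS
8: ✓ ADDVC  r2←0x57
9: · SUBVS

FIX = (r2, 0x57)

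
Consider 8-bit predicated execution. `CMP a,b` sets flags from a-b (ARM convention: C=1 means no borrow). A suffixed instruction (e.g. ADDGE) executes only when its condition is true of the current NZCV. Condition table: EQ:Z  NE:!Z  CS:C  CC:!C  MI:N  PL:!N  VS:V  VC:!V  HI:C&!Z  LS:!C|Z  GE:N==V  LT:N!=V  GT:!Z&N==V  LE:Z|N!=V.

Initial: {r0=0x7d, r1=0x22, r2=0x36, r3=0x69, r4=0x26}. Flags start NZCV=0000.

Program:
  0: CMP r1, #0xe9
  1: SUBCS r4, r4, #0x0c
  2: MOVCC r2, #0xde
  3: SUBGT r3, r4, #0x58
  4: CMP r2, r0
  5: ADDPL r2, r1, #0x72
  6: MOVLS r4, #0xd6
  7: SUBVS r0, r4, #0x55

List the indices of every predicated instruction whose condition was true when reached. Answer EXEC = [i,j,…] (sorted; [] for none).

EXEC = [2,3,5,7]

0: ✓ CMP  NZCV=0000
1: · SUBCS
2: ✓ MOVCC  r2←0xde
3: ✓ SUBGT  r3←0xce
4: ✓ CMP  NZCV=0011
5: ✓ ADDPL  r2←0x94
6: · MOVLS
7: ✓ SUBVS  r0←0xd1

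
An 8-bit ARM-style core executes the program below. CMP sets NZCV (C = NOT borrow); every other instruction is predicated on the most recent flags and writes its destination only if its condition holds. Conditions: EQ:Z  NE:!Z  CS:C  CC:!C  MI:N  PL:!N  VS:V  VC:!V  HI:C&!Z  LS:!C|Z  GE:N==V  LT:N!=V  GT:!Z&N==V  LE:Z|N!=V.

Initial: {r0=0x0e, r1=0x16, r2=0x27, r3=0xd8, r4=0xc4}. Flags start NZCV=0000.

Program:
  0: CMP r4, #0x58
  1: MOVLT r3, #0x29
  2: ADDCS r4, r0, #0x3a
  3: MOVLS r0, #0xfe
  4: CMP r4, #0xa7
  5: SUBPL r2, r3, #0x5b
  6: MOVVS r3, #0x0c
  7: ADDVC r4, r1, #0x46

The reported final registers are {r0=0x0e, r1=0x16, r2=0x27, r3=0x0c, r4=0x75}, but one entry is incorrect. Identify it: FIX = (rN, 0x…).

0: ✓ CMP  NZCV=0011
1: ✓ MOVLT  r3←0x29
2: ✓ ADDCS  r4←0x48
3: · MOVLS
4: ✓ CMP  NZCV=1001
5: · SUBPL
6: ✓ MOVVS  r3←0x0c
7: · ADDVC

FIX = (r4, 0x48)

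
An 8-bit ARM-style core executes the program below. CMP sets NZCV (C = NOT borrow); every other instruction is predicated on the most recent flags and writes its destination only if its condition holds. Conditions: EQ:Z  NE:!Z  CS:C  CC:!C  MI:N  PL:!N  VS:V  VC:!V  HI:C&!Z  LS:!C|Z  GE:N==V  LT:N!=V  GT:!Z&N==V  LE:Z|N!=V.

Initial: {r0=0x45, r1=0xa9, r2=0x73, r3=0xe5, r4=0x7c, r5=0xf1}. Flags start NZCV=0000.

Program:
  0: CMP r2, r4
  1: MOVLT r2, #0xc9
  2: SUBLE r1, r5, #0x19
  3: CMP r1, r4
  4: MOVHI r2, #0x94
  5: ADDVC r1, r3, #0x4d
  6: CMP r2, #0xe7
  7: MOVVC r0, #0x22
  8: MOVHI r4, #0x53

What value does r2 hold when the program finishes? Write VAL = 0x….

VAL = 0x94

0: ✓ CMP  NZCV=1000
1: ✓ MOVLT  r2←0xc9
2: ✓ SUBLE  r1←0xd8
3: ✓ CMP  NZCV=0011
4: ✓ MOVHI  r2←0x94
5: · ADDVC
6: ✓ CMP  NZCV=1000
7: ✓ MOVVC  r0←0x22
8: · MOVHI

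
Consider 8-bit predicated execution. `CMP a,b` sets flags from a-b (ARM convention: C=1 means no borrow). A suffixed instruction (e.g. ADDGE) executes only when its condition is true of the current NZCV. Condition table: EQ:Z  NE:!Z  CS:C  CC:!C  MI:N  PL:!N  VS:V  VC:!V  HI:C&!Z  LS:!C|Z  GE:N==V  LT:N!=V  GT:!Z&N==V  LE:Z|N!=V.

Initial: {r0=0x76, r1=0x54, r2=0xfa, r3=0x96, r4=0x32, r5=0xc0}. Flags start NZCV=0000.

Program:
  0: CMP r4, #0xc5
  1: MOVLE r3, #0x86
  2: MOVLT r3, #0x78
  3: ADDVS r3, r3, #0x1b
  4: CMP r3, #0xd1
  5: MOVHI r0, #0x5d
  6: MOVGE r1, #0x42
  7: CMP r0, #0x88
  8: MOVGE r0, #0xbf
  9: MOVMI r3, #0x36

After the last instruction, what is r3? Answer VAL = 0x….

VAL = 0x36

0: ✓ CMP  NZCV=0000
1: · MOVLE
2: · MOVLT
3: · ADDVS
4: ✓ CMP  NZCV=1000
5: · MOVHI
6: · MOVGE
7: ✓ CMP  NZCV=1001
8: ✓ MOVGE  r0←0xbf
9: ✓ MOVMI  r3←0x36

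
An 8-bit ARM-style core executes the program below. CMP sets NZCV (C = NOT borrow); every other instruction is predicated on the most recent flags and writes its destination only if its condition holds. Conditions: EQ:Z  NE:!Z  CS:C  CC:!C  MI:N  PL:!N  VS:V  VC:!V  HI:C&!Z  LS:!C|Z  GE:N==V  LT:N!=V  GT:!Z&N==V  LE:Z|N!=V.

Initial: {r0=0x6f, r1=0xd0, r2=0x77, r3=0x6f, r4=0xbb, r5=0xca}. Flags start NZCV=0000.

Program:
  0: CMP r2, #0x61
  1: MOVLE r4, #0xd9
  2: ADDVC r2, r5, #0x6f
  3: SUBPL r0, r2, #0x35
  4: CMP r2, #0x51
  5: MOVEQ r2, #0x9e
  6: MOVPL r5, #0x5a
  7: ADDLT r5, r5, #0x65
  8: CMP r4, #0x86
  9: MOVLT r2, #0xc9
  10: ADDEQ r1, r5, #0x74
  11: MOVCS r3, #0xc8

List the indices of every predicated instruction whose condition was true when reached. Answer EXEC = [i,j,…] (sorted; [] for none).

EXEC = [2,3,7,11]

0: ✓ CMP  NZCV=0010
1: · MOVLE
2: ✓ ADDVC  r2←0x39
3: ✓ SUBPL  r0←0x04
4: ✓ CMP  NZCV=1000
5: · MOVEQ
6: · MOVPL
7: ✓ ADDLT  r5←0x2f
8: ✓ CMP  NZCV=0010
9: · MOVLT
10: · ADDEQ
11: ✓ MOVCS  r3←0xc8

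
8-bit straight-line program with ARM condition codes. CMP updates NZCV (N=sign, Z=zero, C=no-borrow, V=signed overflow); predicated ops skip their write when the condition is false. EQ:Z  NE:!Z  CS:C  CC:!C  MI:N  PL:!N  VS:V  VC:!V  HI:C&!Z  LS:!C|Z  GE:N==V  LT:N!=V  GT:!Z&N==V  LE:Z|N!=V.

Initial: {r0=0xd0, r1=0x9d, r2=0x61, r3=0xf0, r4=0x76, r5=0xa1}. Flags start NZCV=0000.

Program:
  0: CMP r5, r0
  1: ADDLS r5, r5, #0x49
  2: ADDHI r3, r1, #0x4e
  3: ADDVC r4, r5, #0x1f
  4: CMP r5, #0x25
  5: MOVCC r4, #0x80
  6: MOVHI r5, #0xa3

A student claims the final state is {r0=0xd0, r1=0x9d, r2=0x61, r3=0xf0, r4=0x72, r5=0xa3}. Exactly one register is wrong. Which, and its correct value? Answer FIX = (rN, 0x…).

[0] flags=1000 → (cmp)
[1] flags=1000 LS?T → r5=0xea
[2] flags=1000 HI?F → skip
[3] flags=1000 VC?T → r4=0x09
[4] flags=1010 → (cmp)
[5] flags=1010 CC?F → skip
[6] flags=1010 HI?T → r5=0xa3

FIX = (r4, 0x09)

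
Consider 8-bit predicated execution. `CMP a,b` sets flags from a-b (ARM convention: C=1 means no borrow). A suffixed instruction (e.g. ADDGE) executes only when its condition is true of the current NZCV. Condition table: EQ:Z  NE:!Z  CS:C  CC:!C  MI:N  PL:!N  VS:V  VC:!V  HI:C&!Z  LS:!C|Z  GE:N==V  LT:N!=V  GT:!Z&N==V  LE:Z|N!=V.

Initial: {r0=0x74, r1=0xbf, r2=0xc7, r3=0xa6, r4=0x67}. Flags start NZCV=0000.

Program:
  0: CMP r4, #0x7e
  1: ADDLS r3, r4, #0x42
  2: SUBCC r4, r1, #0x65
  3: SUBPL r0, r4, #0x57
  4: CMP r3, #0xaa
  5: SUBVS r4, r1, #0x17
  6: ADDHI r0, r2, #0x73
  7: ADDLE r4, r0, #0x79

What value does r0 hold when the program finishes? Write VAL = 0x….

VAL = 0x74

[0] flags=1000 → (cmp)
[1] flags=1000 LS?T → r3=0xa9
[2] flags=1000 CC?T → r4=0x5a
[3] flags=1000 PL?F → skip
[4] flags=1000 → (cmp)
[5] flags=1000 VS?F → skip
[6] flags=1000 HI?F → skip
[7] flags=1000 LE?T → r4=0xed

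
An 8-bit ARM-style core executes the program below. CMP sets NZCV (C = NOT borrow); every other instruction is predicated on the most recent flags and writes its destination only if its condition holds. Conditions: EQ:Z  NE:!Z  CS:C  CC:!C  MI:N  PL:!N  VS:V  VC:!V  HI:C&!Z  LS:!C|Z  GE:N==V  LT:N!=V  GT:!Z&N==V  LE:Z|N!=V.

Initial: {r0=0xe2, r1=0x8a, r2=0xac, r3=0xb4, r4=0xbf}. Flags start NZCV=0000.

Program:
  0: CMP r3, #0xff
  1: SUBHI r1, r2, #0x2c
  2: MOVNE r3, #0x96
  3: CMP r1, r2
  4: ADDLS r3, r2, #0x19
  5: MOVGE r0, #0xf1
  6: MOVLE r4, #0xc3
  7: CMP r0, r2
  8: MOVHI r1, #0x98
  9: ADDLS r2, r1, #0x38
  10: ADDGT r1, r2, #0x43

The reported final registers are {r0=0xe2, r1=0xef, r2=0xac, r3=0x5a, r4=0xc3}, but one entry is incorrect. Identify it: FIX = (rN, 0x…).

0: ✓ CMP  NZCV=1000
1: · SUBHI
2: ✓ MOVNE  r3←0x96
3: ✓ CMP  NZCV=1000
4: ✓ ADDLS  r3←0xc5
5: · MOVGE
6: ✓ MOVLE  r4←0xc3
7: ✓ CMP  NZCV=0010
8: ✓ MOVHI  r1←0x98
9: · ADDLS
10: ✓ ADDGT  r1←0xef

FIX = (r3, 0xc5)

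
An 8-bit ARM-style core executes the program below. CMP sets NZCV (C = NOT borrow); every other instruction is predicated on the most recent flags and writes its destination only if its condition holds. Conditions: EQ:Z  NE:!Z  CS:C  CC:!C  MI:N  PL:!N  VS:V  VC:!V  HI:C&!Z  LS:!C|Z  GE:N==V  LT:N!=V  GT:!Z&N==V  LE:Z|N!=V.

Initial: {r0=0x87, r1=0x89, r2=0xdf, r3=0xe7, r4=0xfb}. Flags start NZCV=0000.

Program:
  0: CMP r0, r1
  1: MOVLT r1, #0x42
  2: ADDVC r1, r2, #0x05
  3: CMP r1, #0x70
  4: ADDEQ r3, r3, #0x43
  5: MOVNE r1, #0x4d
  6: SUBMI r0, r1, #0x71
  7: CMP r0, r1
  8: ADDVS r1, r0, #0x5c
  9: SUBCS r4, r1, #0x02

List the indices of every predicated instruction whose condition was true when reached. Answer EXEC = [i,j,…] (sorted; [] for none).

0: ✓ CMP  NZCV=1000
1: ✓ MOVLT  r1←0x42
2: ✓ ADDVC  r1←0xe4
3: ✓ CMP  NZCV=0011
4: · ADDEQ
5: ✓ MOVNE  r1←0x4d
6: · SUBMI
7: ✓ CMP  NZCV=0011
8: ✓ ADDVS  r1←0xe3
9: ✓ SUBCS  r4←0xe1

EXEC = [1,2,5,8,9]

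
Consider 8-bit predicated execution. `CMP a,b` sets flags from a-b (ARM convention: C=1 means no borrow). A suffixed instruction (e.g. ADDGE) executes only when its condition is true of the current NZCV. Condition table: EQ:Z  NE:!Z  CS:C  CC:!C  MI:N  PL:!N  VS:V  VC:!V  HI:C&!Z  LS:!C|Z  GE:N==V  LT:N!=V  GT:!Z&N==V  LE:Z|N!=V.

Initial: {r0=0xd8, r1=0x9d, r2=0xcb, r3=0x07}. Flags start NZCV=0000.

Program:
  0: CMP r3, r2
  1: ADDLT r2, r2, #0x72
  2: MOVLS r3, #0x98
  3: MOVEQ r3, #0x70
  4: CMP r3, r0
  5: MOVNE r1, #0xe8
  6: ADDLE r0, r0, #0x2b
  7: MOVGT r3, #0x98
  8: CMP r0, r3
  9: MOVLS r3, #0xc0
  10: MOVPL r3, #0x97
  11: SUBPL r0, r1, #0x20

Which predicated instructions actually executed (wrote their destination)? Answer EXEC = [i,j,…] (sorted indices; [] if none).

EXEC = [2,5,6,9,10,11]

[0] flags=0000 → (cmp)
[1] flags=0000 LT?F → skip
[2] flags=0000 LS?T → r3=0x98
[3] flags=0000 EQ?F → skip
[4] flags=1000 → (cmp)
[5] flags=1000 NE?T → r1=0xe8
[6] flags=1000 LE?T → r0=0x03
[7] flags=1000 GT?F → skip
[8] flags=0000 → (cmp)
[9] flags=0000 LS?T → r3=0xc0
[10] flags=0000 PL?T → r3=0x97
[11] flags=0000 PL?T → r0=0xc8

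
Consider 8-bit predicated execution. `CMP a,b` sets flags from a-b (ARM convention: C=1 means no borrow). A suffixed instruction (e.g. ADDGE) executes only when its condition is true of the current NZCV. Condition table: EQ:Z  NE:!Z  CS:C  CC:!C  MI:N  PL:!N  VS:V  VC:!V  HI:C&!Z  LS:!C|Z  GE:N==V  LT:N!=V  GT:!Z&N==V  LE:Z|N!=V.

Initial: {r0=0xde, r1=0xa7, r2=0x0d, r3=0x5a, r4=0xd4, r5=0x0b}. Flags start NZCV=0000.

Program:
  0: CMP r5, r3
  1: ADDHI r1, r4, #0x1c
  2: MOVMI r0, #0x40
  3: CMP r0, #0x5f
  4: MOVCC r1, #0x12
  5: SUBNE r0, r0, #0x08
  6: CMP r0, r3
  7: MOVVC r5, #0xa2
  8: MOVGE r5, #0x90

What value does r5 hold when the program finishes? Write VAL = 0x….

[0] flags=1000 → (cmp)
[1] flags=1000 HI?F → skip
[2] flags=1000 MI?T → r0=0x40
[3] flags=1000 → (cmp)
[4] flags=1000 CC?T → r1=0x12
[5] flags=1000 NE?T → r0=0x38
[6] flags=1000 → (cmp)
[7] flags=1000 VC?T → r5=0xa2
[8] flags=1000 GE?F → skip

VAL = 0xa2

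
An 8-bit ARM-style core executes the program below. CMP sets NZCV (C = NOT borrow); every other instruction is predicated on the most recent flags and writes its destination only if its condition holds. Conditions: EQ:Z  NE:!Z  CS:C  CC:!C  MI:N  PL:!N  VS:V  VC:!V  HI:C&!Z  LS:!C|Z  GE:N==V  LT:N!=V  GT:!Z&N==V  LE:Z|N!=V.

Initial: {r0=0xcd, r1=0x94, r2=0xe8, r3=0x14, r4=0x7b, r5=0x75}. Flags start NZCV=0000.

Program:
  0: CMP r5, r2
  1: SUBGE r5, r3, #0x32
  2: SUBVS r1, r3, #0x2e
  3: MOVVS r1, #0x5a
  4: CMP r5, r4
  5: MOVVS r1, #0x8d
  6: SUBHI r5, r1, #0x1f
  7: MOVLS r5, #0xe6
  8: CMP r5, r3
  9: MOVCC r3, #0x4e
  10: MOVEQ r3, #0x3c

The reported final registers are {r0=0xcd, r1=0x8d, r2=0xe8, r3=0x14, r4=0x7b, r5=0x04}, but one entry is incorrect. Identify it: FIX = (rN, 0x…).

FIX = (r5, 0x6e)

0: ✓ CMP  NZCV=1001
1: ✓ SUBGE  r5←0xe2
2: ✓ SUBVS  r1←0xe6
3: ✓ MOVVS  r1←0x5a
4: ✓ CMP  NZCV=0011
5: ✓ MOVVS  r1←0x8d
6: ✓ SUBHI  r5←0x6e
7: · MOVLS
8: ✓ CMP  NZCV=0010
9: · MOVCC
10: · MOVEQ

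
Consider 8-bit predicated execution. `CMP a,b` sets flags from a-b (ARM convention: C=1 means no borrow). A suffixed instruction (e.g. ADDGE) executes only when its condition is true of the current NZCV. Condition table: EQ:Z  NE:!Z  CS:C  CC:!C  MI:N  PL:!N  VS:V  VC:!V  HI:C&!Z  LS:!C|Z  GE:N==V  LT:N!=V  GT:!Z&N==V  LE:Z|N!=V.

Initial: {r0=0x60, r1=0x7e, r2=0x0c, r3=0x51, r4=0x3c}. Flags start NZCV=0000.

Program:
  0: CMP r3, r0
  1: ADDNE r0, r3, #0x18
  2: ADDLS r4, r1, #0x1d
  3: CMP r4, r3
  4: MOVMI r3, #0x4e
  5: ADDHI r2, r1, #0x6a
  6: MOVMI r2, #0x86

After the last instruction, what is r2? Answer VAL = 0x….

[0] flags=1000 → (cmp)
[1] flags=1000 NE?T → r0=0x69
[2] flags=1000 LS?T → r4=0x9b
[3] flags=0011 → (cmp)
[4] flags=0011 MI?F → skip
[5] flags=0011 HI?T → r2=0xe8
[6] flags=0011 MI?F → skip

VAL = 0xe8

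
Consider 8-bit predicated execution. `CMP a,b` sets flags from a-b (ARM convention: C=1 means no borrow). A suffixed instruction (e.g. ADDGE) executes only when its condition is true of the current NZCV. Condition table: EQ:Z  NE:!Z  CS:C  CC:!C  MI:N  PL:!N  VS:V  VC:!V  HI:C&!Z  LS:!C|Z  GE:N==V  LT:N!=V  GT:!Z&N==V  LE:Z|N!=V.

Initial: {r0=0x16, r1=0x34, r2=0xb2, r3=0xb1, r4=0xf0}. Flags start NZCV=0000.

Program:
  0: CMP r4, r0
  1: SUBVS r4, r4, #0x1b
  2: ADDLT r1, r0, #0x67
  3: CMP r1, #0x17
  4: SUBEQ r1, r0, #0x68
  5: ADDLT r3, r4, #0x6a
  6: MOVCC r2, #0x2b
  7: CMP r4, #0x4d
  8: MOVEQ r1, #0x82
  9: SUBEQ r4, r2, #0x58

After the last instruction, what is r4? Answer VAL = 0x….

VAL = 0xf0

[0] flags=1010 → (cmp)
[1] flags=1010 VS?F → skip
[2] flags=1010 LT?T → r1=0x7d
[3] flags=0010 → (cmp)
[4] flags=0010 EQ?F → skip
[5] flags=0010 LT?F → skip
[6] flags=0010 CC?F → skip
[7] flags=1010 → (cmp)
[8] flags=1010 EQ?F → skip
[9] flags=1010 EQ?F → skip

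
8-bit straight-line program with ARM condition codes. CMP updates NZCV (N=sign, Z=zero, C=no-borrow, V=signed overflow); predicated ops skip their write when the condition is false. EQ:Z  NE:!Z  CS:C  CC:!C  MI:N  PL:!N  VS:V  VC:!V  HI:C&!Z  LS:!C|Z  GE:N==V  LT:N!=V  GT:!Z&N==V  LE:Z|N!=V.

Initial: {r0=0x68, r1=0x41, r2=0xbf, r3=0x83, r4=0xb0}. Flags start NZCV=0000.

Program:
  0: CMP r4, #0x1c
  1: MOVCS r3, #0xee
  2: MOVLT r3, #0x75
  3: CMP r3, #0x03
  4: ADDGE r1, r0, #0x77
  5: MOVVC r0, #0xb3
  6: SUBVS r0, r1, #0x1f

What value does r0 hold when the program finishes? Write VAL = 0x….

VAL = 0xb3

0: ✓ CMP  NZCV=1010
1: ✓ MOVCS  r3←0xee
2: ✓ MOVLT  r3←0x75
3: ✓ CMP  NZCV=0010
4: ✓ ADDGE  r1←0xdf
5: ✓ MOVVC  r0←0xb3
6: · SUBVS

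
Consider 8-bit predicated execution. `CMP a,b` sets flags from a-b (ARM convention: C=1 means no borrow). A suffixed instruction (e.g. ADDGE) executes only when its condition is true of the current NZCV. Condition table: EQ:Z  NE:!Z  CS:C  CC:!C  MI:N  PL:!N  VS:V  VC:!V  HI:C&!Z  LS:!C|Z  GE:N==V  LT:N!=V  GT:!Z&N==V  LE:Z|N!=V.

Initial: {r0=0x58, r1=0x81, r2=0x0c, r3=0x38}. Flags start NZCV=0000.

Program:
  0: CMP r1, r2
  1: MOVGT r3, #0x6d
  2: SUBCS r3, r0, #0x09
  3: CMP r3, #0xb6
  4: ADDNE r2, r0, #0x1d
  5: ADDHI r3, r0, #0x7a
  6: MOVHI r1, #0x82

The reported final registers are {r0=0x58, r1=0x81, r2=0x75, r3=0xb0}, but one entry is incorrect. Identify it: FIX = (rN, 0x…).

[0] flags=0011 → (cmp)
[1] flags=0011 GT?F → skip
[2] flags=0011 CS?T → r3=0x4f
[3] flags=1001 → (cmp)
[4] flags=1001 NE?T → r2=0x75
[5] flags=1001 HI?F → skip
[6] flags=1001 HI?F → skip

FIX = (r3, 0x4f)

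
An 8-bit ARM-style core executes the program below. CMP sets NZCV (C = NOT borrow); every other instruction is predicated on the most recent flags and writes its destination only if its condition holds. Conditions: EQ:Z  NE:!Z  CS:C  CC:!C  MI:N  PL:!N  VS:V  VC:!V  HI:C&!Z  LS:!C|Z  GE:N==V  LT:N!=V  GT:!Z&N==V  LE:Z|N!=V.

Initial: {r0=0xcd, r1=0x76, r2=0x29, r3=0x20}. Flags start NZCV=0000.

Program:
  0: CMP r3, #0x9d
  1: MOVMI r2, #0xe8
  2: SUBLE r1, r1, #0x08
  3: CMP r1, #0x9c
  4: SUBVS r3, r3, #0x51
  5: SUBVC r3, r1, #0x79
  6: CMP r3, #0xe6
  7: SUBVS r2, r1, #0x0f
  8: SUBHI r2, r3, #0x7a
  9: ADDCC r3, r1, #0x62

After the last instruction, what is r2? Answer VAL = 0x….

0: ✓ CMP  NZCV=1001
1: ✓ MOVMI  r2←0xe8
2: · SUBLE
3: ✓ CMP  NZCV=1001
4: ✓ SUBVS  r3←0xcf
5: · SUBVC
6: ✓ CMP  NZCV=1000
7: · SUBVS
8: · SUBHI
9: ✓ ADDCC  r3←0xd8

VAL = 0xe8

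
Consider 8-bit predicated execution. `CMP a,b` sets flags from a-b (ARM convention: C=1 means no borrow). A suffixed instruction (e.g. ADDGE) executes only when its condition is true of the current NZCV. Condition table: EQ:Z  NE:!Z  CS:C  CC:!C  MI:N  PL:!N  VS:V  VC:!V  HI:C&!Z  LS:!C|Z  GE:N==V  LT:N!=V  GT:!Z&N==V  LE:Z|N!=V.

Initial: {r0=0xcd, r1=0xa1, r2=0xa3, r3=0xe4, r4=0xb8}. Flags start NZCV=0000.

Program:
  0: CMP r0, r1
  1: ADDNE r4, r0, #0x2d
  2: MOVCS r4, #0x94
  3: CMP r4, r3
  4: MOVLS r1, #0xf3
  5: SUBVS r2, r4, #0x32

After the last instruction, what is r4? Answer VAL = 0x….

VAL = 0x94

[0] flags=0010 → (cmp)
[1] flags=0010 NE?T → r4=0xfa
[2] flags=0010 CS?T → r4=0x94
[3] flags=1000 → (cmp)
[4] flags=1000 LS?T → r1=0xf3
[5] flags=1000 VS?F → skip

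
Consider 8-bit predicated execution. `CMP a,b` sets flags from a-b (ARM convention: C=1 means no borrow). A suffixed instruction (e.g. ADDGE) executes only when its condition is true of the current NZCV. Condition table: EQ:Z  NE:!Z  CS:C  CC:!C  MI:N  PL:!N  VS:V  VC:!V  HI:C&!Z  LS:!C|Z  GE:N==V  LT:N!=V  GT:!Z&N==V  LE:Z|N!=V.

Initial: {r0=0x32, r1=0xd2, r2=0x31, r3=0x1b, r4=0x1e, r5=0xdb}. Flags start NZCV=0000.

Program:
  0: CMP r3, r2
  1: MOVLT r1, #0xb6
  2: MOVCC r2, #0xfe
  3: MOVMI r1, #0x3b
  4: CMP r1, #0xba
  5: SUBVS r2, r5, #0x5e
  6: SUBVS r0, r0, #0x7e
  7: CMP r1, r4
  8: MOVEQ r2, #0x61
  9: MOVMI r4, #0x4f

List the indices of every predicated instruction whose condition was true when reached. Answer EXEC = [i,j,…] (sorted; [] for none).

EXEC = [1,2,3,5,6]

[0] flags=1000 → (cmp)
[1] flags=1000 LT?T → r1=0xb6
[2] flags=1000 CC?T → r2=0xfe
[3] flags=1000 MI?T → r1=0x3b
[4] flags=1001 → (cmp)
[5] flags=1001 VS?T → r2=0x7d
[6] flags=1001 VS?T → r0=0xb4
[7] flags=0010 → (cmp)
[8] flags=0010 EQ?F → skip
[9] flags=0010 MI?F → skip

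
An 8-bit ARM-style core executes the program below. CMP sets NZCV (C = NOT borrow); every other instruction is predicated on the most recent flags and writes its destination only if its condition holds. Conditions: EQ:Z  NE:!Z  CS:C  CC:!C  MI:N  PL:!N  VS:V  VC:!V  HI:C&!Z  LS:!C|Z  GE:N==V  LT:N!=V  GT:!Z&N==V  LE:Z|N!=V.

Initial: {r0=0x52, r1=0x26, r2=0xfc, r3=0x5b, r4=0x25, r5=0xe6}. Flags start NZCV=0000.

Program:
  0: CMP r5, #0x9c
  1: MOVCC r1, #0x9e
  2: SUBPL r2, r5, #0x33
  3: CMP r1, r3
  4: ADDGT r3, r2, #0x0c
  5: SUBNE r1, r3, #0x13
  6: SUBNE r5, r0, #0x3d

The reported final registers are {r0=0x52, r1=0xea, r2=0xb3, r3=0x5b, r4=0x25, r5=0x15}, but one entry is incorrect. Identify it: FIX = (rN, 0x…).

[0] flags=0010 → (cmp)
[1] flags=0010 CC?F → skip
[2] flags=0010 PL?T → r2=0xb3
[3] flags=1000 → (cmp)
[4] flags=1000 GT?F → skip
[5] flags=1000 NE?T → r1=0x48
[6] flags=1000 NE?T → r5=0x15

FIX = (r1, 0x48)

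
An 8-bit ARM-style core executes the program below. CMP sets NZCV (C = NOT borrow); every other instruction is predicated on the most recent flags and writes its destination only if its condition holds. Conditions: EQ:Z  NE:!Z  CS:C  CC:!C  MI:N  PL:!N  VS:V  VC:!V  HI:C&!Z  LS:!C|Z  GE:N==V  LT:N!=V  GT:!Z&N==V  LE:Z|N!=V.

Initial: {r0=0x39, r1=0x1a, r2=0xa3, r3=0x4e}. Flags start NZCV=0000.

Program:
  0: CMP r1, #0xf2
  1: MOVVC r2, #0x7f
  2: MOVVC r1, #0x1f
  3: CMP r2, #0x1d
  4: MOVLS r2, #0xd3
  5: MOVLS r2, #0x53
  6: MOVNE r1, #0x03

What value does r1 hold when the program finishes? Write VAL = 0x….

VAL = 0x03

[0] flags=0000 → (cmp)
[1] flags=0000 VC?T → r2=0x7f
[2] flags=0000 VC?T → r1=0x1f
[3] flags=0010 → (cmp)
[4] flags=0010 LS?F → skip
[5] flags=0010 LS?F → skip
[6] flags=0010 NE?T → r1=0x03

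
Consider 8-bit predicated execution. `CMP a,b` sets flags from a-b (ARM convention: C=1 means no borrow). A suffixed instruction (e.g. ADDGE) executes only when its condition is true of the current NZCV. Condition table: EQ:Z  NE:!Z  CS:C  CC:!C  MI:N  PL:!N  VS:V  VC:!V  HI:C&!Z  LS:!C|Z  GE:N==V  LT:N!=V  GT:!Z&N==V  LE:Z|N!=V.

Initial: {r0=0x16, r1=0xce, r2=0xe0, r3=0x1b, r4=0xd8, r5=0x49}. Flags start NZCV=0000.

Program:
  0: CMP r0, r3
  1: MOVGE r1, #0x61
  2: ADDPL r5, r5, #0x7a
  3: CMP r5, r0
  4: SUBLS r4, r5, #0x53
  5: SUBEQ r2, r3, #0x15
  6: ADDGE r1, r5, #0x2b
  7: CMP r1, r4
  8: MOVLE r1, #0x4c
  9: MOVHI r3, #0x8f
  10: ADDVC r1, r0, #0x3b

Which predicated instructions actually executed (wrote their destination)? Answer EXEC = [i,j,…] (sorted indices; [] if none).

[0] flags=1000 → (cmp)
[1] flags=1000 GE?F → skip
[2] flags=1000 PL?F → skip
[3] flags=0010 → (cmp)
[4] flags=0010 LS?F → skip
[5] flags=0010 EQ?F → skip
[6] flags=0010 GE?T → r1=0x74
[7] flags=1001 → (cmp)
[8] flags=1001 LE?F → skip
[9] flags=1001 HI?F → skip
[10] flags=1001 VC?F → skip

EXEC = [6]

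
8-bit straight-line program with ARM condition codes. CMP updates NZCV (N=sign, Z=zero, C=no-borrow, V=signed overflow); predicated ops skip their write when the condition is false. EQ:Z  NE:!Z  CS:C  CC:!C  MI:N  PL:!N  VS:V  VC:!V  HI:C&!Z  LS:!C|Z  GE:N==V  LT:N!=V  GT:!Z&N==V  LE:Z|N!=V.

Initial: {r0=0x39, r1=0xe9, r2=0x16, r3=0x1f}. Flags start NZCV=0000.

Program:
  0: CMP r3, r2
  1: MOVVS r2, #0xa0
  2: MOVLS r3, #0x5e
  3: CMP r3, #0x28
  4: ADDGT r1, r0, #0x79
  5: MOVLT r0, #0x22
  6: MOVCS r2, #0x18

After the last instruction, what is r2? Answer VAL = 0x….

0: ✓ CMP  NZCV=0010
1: · MOVVS
2: · MOVLS
3: ✓ CMP  NZCV=1000
4: · ADDGT
5: ✓ MOVLT  r0←0x22
6: · MOVCS

VAL = 0x16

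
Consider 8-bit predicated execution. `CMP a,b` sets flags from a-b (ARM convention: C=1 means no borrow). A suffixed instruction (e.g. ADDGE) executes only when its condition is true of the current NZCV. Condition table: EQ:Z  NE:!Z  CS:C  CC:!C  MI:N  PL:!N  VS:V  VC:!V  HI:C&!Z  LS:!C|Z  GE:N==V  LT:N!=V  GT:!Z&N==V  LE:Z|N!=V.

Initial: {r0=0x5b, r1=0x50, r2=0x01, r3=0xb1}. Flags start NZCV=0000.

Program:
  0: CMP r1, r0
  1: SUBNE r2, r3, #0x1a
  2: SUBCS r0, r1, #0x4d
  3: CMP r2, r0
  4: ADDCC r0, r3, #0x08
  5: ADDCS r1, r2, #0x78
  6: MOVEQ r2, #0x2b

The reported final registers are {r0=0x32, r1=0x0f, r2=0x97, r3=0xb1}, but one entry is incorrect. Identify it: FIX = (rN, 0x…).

0: ✓ CMP  NZCV=1000
1: ✓ SUBNE  r2←0x97
2: · SUBCS
3: ✓ CMP  NZCV=0011
4: · ADDCC
5: ✓ ADDCS  r1←0x0f
6: · MOVEQ

FIX = (r0, 0x5b)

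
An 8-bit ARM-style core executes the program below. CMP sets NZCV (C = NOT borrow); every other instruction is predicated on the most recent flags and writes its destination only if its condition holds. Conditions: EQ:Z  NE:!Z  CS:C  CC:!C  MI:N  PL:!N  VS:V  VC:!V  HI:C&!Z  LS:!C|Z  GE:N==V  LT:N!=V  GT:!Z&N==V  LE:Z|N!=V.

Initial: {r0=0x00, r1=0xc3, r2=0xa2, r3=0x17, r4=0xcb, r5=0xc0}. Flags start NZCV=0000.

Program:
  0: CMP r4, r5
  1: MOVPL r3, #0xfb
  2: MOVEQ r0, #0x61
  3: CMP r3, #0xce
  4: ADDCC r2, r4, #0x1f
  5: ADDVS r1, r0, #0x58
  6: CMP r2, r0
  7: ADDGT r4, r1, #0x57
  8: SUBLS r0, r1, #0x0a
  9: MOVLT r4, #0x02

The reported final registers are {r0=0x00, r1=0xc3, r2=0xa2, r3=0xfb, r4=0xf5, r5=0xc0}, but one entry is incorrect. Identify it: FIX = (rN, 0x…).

[0] flags=0010 → (cmp)
[1] flags=0010 PL?T → r3=0xfb
[2] flags=0010 EQ?F → skip
[3] flags=0010 → (cmp)
[4] flags=0010 CC?F → skip
[5] flags=0010 VS?F → skip
[6] flags=1010 → (cmp)
[7] flags=1010 GT?F → skip
[8] flags=1010 LS?F → skip
[9] flags=1010 LT?T → r4=0x02

FIX = (r4, 0x02)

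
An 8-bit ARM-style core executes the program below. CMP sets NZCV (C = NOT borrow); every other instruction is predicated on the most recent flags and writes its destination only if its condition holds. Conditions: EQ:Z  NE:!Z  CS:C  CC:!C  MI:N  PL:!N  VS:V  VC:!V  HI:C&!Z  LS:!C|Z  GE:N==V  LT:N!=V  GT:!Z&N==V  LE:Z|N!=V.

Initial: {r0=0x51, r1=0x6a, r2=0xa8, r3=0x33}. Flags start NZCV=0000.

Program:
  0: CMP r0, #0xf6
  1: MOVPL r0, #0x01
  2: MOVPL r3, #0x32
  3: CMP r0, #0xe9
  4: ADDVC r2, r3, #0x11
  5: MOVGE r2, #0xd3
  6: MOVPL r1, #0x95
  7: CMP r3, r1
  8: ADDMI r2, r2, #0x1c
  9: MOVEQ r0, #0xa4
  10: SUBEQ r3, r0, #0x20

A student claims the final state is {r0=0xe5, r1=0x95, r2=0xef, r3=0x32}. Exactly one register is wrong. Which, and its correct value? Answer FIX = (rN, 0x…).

FIX = (r0, 0x01)

0: ✓ CMP  NZCV=0000
1: ✓ MOVPL  r0←0x01
2: ✓ MOVPL  r3←0x32
3: ✓ CMP  NZCV=0000
4: ✓ ADDVC  r2←0x43
5: ✓ MOVGE  r2←0xd3
6: ✓ MOVPL  r1←0x95
7: ✓ CMP  NZCV=1001
8: ✓ ADDMI  r2←0xef
9: · MOVEQ
10: · SUBEQ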